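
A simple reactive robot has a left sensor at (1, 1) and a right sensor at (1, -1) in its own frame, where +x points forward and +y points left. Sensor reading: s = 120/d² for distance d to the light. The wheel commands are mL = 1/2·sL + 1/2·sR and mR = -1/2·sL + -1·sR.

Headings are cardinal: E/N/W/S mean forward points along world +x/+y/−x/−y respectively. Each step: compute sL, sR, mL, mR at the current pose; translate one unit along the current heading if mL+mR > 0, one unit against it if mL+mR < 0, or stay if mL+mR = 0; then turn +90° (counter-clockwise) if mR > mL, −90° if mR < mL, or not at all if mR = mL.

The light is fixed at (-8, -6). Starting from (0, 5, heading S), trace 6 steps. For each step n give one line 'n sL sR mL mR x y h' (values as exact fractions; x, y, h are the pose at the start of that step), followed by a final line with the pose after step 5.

n=0: pose=(0,5,S); sL=120/181, sR=120/149; mL=19800/26969, mR=-30660/26969; mL+mR=-60/149 → advance -1; mR−mL=-50460/26969 → turn -1·90°
n=1: pose=(0,6,W); sL=12/17, sR=60/109; mL=1164/1853, mR=-1674/1853; mL+mR=-30/109 → advance -1; mR−mL=-2838/1853 → turn -1·90°
n=2: pose=(1,6,N); sL=120/233, sR=120/269; mL=30120/62677, mR=-44100/62677; mL+mR=-60/269 → advance -1; mR−mL=-74220/62677 → turn -1·90°
n=3: pose=(1,5,E); sL=30/61, sR=3/5; mL=333/610, mR=-258/305; mL+mR=-3/10 → advance -1; mR−mL=-849/610 → turn -1·90°
n=4: pose=(0,5,S); sL=120/181, sR=120/149; mL=19800/26969, mR=-30660/26969; mL+mR=-60/149 → advance -1; mR−mL=-50460/26969 → turn -1·90°
n=5: pose=(0,6,W); sL=12/17, sR=60/109; mL=1164/1853, mR=-1674/1853; mL+mR=-30/109 → advance -1; mR−mL=-2838/1853 → turn -1·90°

0 120/181 120/149 19800/26969 -30660/26969 0 5 S
1 12/17 60/109 1164/1853 -1674/1853 0 6 W
2 120/233 120/269 30120/62677 -44100/62677 1 6 N
3 30/61 3/5 333/610 -258/305 1 5 E
4 120/181 120/149 19800/26969 -30660/26969 0 5 S
5 12/17 60/109 1164/1853 -1674/1853 0 6 W
final 1 6 N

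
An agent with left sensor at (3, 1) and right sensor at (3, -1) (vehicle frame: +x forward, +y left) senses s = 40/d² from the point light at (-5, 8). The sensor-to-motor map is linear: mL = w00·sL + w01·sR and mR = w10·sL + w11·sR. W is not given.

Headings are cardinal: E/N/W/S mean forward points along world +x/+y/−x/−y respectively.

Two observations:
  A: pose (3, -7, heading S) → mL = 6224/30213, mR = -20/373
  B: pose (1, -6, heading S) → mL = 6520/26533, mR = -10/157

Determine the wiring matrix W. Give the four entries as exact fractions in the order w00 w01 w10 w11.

obs A: pose=(3,-7,S) → sL=8/81, sR=40/373, mL=6224/30213, mR=-20/373
obs B: pose=(1,-6,S) → sL=20/169, sR=20/157, mL=6520/26533, mR=-10/157
sensor matrix S = [[8/81, 40/373], [20/169, 20/157]]; det S = -87680/801641529
solve [mL_A; mL_B] = S·[w00; w01] and [mR_A; mR_B] = S·[w10; w11]:
  w00 = 1, w01 = 1, w10 = 0, w11 = -1/2

1 1 0 -1/2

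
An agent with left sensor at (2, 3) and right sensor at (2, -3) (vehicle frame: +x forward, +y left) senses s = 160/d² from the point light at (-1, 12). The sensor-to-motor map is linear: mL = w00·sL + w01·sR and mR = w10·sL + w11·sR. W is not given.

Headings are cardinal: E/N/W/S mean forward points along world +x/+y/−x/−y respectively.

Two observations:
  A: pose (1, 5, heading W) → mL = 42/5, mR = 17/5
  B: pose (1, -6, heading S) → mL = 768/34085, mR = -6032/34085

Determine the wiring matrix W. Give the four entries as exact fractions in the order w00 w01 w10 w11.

obs A: pose=(1,5,W) → sL=8/5, sR=10, mL=42/5, mR=17/5
obs B: pose=(1,-6,S) → sL=32/85, sR=160/401, mL=768/34085, mR=-6032/34085
sensor matrix S = [[8/5, 10], [32/85, 160/401]]; det S = -21312/6817
solve [mL_A; mL_B] = S·[w00; w01] and [mR_A; mR_B] = S·[w10; w11]:
  w00 = -1, w01 = 1, w10 = -1, w11 = 1/2

-1 1 -1 1/2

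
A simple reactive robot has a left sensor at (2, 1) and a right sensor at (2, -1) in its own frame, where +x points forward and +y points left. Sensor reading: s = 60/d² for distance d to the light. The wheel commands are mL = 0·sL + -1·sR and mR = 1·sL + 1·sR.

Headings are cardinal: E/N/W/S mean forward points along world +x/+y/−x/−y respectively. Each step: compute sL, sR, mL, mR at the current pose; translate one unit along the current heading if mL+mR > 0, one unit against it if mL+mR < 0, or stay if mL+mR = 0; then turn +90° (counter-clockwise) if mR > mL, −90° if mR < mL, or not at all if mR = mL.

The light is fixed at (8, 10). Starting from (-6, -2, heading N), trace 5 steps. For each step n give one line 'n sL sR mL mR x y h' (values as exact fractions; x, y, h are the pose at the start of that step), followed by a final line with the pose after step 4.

0 12/65 60/269 -60/269 7128/17485 -6 -2 N
1 3/20 15/89 -15/89 567/1780 -6 -1 W
2 12/73 12/85 -12/85 1896/6205 -7 -1 S
3 6/29 30/169 -30/169 1884/4901 -7 -2 E
4 12/65 60/269 -60/269 7128/17485 -6 -2 N
final -6 -1 W

n=0: pose=(-6,-2,N); sL=12/65, sR=60/269; mL=-60/269, mR=7128/17485; mL+mR=12/65 → advance +1; mR−mL=11028/17485 → turn +1·90°
n=1: pose=(-6,-1,W); sL=3/20, sR=15/89; mL=-15/89, mR=567/1780; mL+mR=3/20 → advance +1; mR−mL=867/1780 → turn +1·90°
n=2: pose=(-7,-1,S); sL=12/73, sR=12/85; mL=-12/85, mR=1896/6205; mL+mR=12/73 → advance +1; mR−mL=2772/6205 → turn +1·90°
n=3: pose=(-7,-2,E); sL=6/29, sR=30/169; mL=-30/169, mR=1884/4901; mL+mR=6/29 → advance +1; mR−mL=2754/4901 → turn +1·90°
n=4: pose=(-6,-2,N); sL=12/65, sR=60/269; mL=-60/269, mR=7128/17485; mL+mR=12/65 → advance +1; mR−mL=11028/17485 → turn +1·90°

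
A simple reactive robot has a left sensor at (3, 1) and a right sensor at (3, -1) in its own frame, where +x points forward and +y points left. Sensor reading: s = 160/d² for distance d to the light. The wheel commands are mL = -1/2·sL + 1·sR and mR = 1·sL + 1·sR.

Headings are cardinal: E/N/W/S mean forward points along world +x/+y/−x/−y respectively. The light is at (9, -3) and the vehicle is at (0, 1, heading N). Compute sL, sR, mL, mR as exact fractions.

160/149 160/113 14800/16837 41920/16837

left sensor world pos  = (-1, 4); dL² = 149
right sensor world pos = (1, 4); dR² = 113
sL = 160/149 = 160/149
sR = 160/113 = 160/113
mL = -1/2·sL + 1·sR = 14800/16837
mR = 1·sL + 1·sR = 41920/16837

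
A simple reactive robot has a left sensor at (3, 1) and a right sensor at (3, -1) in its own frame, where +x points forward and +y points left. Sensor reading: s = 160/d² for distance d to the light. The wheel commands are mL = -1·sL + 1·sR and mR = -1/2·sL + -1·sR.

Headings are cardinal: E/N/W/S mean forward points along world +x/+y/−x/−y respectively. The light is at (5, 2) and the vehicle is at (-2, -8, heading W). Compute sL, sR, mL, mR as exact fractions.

160/221 160/181 6400/40001 -49840/40001

left sensor world pos  = (-5, -9); dL² = 221
right sensor world pos = (-5, -7); dR² = 181
sL = 160/221 = 160/221
sR = 160/181 = 160/181
mL = -1·sL + 1·sR = 6400/40001
mR = -1/2·sL + -1·sR = -49840/40001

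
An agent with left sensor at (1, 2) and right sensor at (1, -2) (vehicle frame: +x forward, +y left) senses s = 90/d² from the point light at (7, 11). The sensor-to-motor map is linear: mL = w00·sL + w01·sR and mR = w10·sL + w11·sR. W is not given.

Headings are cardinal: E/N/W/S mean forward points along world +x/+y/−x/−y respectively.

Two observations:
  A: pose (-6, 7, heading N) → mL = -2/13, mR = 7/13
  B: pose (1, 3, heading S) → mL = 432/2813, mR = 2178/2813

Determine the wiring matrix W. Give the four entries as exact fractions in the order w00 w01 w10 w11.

1/2 -1/2 1/2 1/2

obs A: pose=(-6,7,N) → sL=5/13, sR=9/13, mL=-2/13, mR=7/13
obs B: pose=(1,3,S) → sL=90/97, sR=18/29, mL=432/2813, mR=2178/2813
sensor matrix S = [[5/13, 9/13], [90/97, 18/29]]; det S = -14760/36569
solve [mL_A; mL_B] = S·[w00; w01] and [mR_A; mR_B] = S·[w10; w11]:
  w00 = 1/2, w01 = -1/2, w10 = 1/2, w11 = 1/2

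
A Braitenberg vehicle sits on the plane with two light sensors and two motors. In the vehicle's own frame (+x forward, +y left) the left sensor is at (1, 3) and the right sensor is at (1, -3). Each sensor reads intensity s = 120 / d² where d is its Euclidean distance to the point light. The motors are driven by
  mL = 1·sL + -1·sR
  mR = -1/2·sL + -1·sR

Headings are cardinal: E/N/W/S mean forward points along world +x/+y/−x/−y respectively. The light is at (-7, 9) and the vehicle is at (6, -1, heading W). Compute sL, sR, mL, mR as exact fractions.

120/313 120/193 -14400/60409 -49140/60409

left sensor world pos  = (5, -4); dL² = 313
right sensor world pos = (5, 2); dR² = 193
sL = 120/313 = 120/313
sR = 120/193 = 120/193
mL = 1·sL + -1·sR = -14400/60409
mR = -1/2·sL + -1·sR = -49140/60409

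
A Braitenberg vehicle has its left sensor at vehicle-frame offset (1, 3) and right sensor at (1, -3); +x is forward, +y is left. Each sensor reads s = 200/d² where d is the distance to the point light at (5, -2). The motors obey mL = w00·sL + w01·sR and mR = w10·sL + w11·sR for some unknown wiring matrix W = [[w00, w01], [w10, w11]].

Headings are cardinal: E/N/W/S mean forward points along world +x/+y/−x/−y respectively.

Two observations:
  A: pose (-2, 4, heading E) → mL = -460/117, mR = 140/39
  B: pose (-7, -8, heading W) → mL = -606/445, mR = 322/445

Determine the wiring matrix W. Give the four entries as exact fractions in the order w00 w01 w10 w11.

-1 -1/2 -1/2 1

obs A: pose=(-2,4,E) → sL=200/117, sR=40/9, mL=-460/117, mR=140/39
obs B: pose=(-7,-8,W) → sL=4/5, sR=100/89, mL=-606/445, mR=322/445
sensor matrix S = [[200/117, 40/9], [4/5, 100/89]]; det S = -17024/10413
solve [mL_A; mL_B] = S·[w00; w01] and [mR_A; mR_B] = S·[w10; w11]:
  w00 = -1, w01 = -1/2, w10 = -1/2, w11 = 1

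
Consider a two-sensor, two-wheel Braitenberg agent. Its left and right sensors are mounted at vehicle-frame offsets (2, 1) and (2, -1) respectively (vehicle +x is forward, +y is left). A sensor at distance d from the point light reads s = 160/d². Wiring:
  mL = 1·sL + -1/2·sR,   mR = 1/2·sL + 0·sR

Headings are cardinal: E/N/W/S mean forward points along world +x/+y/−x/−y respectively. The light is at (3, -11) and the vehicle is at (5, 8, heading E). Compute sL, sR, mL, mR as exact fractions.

left sensor world pos  = (7, 9); dL² = 416
right sensor world pos = (7, 7); dR² = 340
sL = 160/416 = 5/13
sR = 160/340 = 8/17
mL = 1·sL + -1/2·sR = 33/221
mR = 1/2·sL + 0·sR = 5/26

5/13 8/17 33/221 5/26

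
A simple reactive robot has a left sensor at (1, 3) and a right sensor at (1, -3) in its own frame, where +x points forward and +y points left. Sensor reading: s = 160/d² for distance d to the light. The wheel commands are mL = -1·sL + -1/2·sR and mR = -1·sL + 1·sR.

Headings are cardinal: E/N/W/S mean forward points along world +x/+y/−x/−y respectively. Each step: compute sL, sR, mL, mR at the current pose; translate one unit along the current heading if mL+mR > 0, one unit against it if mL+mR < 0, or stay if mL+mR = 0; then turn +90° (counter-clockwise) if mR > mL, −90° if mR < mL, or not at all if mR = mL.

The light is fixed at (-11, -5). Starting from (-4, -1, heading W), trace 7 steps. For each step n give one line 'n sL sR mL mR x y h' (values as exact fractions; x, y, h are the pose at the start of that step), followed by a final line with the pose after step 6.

0 160/37 32/17 -3312/629 -1536/629 -4 -1 W
1 16/13 80/17 -792/221 768/221 -3 -1 S
2 32/29 32/17 -1008/493 384/493 -3 0 E
3 40/13 20/17 -810/221 -420/221 -4 0 N
4 160/37 32/17 -3312/629 -1536/629 -4 -1 W
5 16/13 80/17 -792/221 768/221 -3 -1 S
6 32/29 32/17 -1008/493 384/493 -3 0 E
final -4 0 N

n=0: pose=(-4,-1,W); sL=160/37, sR=32/17; mL=-3312/629, mR=-1536/629; mL+mR=-4848/629 → advance -1; mR−mL=48/17 → turn +1·90°
n=1: pose=(-3,-1,S); sL=16/13, sR=80/17; mL=-792/221, mR=768/221; mL+mR=-24/221 → advance -1; mR−mL=120/17 → turn +1·90°
n=2: pose=(-3,0,E); sL=32/29, sR=32/17; mL=-1008/493, mR=384/493; mL+mR=-624/493 → advance -1; mR−mL=48/17 → turn +1·90°
n=3: pose=(-4,0,N); sL=40/13, sR=20/17; mL=-810/221, mR=-420/221; mL+mR=-1230/221 → advance -1; mR−mL=30/17 → turn +1·90°
n=4: pose=(-4,-1,W); sL=160/37, sR=32/17; mL=-3312/629, mR=-1536/629; mL+mR=-4848/629 → advance -1; mR−mL=48/17 → turn +1·90°
n=5: pose=(-3,-1,S); sL=16/13, sR=80/17; mL=-792/221, mR=768/221; mL+mR=-24/221 → advance -1; mR−mL=120/17 → turn +1·90°
n=6: pose=(-3,0,E); sL=32/29, sR=32/17; mL=-1008/493, mR=384/493; mL+mR=-624/493 → advance -1; mR−mL=48/17 → turn +1·90°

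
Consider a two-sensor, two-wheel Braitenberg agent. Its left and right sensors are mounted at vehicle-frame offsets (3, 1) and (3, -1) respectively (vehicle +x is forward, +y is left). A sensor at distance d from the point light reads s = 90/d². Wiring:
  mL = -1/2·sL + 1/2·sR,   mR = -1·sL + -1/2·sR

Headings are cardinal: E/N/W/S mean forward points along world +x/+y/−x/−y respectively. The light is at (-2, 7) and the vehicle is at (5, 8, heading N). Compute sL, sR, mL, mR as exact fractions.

45/26 9/8 -63/208 -477/208

left sensor world pos  = (4, 11); dL² = 52
right sensor world pos = (6, 11); dR² = 80
sL = 90/52 = 45/26
sR = 90/80 = 9/8
mL = -1/2·sL + 1/2·sR = -63/208
mR = -1·sL + -1/2·sR = -477/208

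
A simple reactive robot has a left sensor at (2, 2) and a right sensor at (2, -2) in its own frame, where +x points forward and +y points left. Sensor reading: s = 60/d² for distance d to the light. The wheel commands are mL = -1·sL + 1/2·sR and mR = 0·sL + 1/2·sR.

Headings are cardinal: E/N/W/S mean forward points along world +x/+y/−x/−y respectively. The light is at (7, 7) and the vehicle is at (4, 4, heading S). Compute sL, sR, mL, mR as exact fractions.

30/13 6/5 -111/65 3/5

left sensor world pos  = (6, 2); dL² = 26
right sensor world pos = (2, 2); dR² = 50
sL = 60/26 = 30/13
sR = 60/50 = 6/5
mL = -1·sL + 1/2·sR = -111/65
mR = 0·sL + 1/2·sR = 3/5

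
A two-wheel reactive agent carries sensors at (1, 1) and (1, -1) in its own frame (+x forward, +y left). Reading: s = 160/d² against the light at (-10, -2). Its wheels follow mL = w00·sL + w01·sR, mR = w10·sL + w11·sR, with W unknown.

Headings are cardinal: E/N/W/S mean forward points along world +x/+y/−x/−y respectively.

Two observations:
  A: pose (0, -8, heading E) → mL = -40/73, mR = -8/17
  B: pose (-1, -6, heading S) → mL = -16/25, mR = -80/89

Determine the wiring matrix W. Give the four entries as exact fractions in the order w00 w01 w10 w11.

obs A: pose=(0,-8,E) → sL=80/73, sR=16/17, mL=-40/73, mR=-8/17
obs B: pose=(-1,-6,S) → sL=32/25, sR=160/89, mL=-16/25, mR=-80/89
sensor matrix S = [[80/73, 16/17], [32/25, 160/89]]; det S = 2113536/2761225
solve [mL_A; mL_B] = S·[w00; w01] and [mR_A; mR_B] = S·[w10; w11]:
  w00 = -1/2, w01 = 0, w10 = 0, w11 = -1/2

-1/2 0 0 -1/2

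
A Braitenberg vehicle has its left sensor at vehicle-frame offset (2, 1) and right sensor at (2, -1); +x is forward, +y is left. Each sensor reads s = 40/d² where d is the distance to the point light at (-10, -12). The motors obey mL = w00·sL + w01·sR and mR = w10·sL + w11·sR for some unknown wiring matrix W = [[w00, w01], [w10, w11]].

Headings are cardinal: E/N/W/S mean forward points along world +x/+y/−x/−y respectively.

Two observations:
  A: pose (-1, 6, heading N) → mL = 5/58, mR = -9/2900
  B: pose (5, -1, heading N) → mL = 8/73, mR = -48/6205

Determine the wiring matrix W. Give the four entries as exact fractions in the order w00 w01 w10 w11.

1 0 -1/2 1/2

obs A: pose=(-1,6,N) → sL=5/58, sR=2/25, mL=5/58, mR=-9/2900
obs B: pose=(5,-1,N) → sL=8/73, sR=8/85, mL=8/73, mR=-48/6205
sensor matrix S = [[5/58, 2/25], [8/73, 8/85]]; det S = -588/899725
solve [mL_A; mL_B] = S·[w00; w01] and [mR_A; mR_B] = S·[w10; w11]:
  w00 = 1, w01 = 0, w10 = -1/2, w11 = 1/2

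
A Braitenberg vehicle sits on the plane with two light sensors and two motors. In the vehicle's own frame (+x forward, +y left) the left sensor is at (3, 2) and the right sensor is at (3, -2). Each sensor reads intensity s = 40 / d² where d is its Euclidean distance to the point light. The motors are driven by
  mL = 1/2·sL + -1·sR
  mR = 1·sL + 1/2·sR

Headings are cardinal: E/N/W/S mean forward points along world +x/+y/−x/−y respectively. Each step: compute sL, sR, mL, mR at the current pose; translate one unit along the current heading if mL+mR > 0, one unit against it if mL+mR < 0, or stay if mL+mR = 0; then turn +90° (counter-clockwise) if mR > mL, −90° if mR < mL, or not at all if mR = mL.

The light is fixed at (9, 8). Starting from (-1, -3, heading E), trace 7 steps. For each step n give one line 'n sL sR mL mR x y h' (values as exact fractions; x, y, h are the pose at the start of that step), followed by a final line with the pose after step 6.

0 4/13 20/109 -42/1417 566/1417 -1 -3 E
1 8/37 40/113 -1028/4181 1644/4181 0 -3 N
2 5/36 5/26 -115/936 55/234 0 -2 W
3 40/233 40/313 -3060/72929 17180/72929 -1 -2 S
4 4/13 20/109 -42/1417 566/1417 -1 -3 E
5 8/37 40/113 -1028/4181 1644/4181 0 -3 N
6 5/36 5/26 -115/936 55/234 0 -2 W
final -1 -2 S

n=0: pose=(-1,-3,E); sL=4/13, sR=20/109; mL=-42/1417, mR=566/1417; mL+mR=524/1417 → advance +1; mR−mL=608/1417 → turn +1·90°
n=1: pose=(0,-3,N); sL=8/37, sR=40/113; mL=-1028/4181, mR=1644/4181; mL+mR=616/4181 → advance +1; mR−mL=2672/4181 → turn +1·90°
n=2: pose=(0,-2,W); sL=5/36, sR=5/26; mL=-115/936, mR=55/234; mL+mR=35/312 → advance +1; mR−mL=335/936 → turn +1·90°
n=3: pose=(-1,-2,S); sL=40/233, sR=40/313; mL=-3060/72929, mR=17180/72929; mL+mR=14120/72929 → advance +1; mR−mL=20240/72929 → turn +1·90°
n=4: pose=(-1,-3,E); sL=4/13, sR=20/109; mL=-42/1417, mR=566/1417; mL+mR=524/1417 → advance +1; mR−mL=608/1417 → turn +1·90°
n=5: pose=(0,-3,N); sL=8/37, sR=40/113; mL=-1028/4181, mR=1644/4181; mL+mR=616/4181 → advance +1; mR−mL=2672/4181 → turn +1·90°
n=6: pose=(0,-2,W); sL=5/36, sR=5/26; mL=-115/936, mR=55/234; mL+mR=35/312 → advance +1; mR−mL=335/936 → turn +1·90°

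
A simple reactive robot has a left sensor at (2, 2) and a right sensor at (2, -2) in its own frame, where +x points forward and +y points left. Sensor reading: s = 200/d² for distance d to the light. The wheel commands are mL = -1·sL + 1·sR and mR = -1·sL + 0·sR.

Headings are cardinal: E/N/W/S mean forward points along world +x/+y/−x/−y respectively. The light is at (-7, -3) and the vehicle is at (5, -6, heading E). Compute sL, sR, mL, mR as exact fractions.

left sensor world pos  = (7, -4); dL² = 197
right sensor world pos = (7, -8); dR² = 221
sL = 200/197 = 200/197
sR = 200/221 = 200/221
mL = -1·sL + 1·sR = -4800/43537
mR = -1·sL + 0·sR = -200/197

200/197 200/221 -4800/43537 -200/197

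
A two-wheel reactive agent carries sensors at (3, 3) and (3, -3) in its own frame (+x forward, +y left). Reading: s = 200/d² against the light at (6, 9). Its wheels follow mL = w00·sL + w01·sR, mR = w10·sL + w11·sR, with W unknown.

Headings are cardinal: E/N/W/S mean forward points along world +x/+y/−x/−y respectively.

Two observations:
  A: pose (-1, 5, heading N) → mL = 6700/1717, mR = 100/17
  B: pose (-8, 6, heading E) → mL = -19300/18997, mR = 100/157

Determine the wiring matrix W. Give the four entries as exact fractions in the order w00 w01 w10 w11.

-1 1/2 0 1/2

obs A: pose=(-1,5,N) → sL=200/101, sR=200/17, mL=6700/1717, mR=100/17
obs B: pose=(-8,6,E) → sL=200/121, sR=200/157, mL=-19300/18997, mR=100/157
sensor matrix S = [[200/101, 200/17], [200/121, 200/157]]; det S = -552000000/32617849
solve [mL_A; mL_B] = S·[w00; w01] and [mR_A; mR_B] = S·[w10; w11]:
  w00 = -1, w01 = 1/2, w10 = 0, w11 = 1/2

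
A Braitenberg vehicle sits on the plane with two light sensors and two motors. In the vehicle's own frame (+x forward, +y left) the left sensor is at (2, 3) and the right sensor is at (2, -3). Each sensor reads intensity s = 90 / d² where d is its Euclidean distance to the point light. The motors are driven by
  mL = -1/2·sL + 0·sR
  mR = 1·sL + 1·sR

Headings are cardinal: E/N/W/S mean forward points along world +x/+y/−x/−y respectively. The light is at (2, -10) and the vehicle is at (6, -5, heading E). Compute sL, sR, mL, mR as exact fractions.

9/10 9/4 -9/20 63/20

left sensor world pos  = (8, -2); dL² = 100
right sensor world pos = (8, -8); dR² = 40
sL = 90/100 = 9/10
sR = 90/40 = 9/4
mL = -1/2·sL + 0·sR = -9/20
mR = 1·sL + 1·sR = 63/20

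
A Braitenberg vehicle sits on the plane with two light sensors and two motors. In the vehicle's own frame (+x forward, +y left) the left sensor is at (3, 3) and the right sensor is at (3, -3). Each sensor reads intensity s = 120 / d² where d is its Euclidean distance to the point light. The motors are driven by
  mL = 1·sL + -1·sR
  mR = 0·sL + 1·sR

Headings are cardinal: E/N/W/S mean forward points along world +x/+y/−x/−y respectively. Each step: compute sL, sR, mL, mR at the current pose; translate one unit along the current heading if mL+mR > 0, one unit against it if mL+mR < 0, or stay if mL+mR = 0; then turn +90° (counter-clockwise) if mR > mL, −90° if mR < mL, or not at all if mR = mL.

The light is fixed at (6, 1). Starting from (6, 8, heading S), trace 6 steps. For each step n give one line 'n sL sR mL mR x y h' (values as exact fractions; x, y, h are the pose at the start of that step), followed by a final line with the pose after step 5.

n=0: pose=(6,8,S); sL=24/5, sR=24/5; mL=0, mR=24/5; mL+mR=24/5 → advance +1; mR−mL=24/5 → turn +1·90°
n=1: pose=(6,7,E); sL=4/3, sR=20/3; mL=-16/3, mR=20/3; mL+mR=4/3 → advance +1; mR−mL=12 → turn +1·90°
n=2: pose=(7,7,N); sL=24/17, sR=120/97; mL=288/1649, mR=120/97; mL+mR=24/17 → advance +1; mR−mL=1752/1649 → turn +1·90°
n=3: pose=(7,8,W); sL=6, sR=15/13; mL=63/13, mR=15/13; mL+mR=6 → advance +1; mR−mL=-48/13 → turn -1·90°
n=4: pose=(6,8,N); sL=120/109, sR=120/109; mL=0, mR=120/109; mL+mR=120/109 → advance +1; mR−mL=120/109 → turn +1·90°
n=5: pose=(6,9,W); sL=60/17, sR=12/13; mL=576/221, mR=12/13; mL+mR=60/17 → advance +1; mR−mL=-372/221 → turn -1·90°

0 24/5 24/5 0 24/5 6 8 S
1 4/3 20/3 -16/3 20/3 6 7 E
2 24/17 120/97 288/1649 120/97 7 7 N
3 6 15/13 63/13 15/13 7 8 W
4 120/109 120/109 0 120/109 6 8 N
5 60/17 12/13 576/221 12/13 6 9 W
final 5 9 N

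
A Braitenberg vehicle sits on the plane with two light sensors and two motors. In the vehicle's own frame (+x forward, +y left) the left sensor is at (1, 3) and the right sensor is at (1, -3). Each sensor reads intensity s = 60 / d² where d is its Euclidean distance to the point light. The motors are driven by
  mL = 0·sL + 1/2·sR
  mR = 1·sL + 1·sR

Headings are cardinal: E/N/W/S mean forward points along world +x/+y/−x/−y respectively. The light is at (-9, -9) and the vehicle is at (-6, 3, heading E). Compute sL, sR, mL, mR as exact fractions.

60/241 60/97 30/97 20280/23377

left sensor world pos  = (-5, 6); dL² = 241
right sensor world pos = (-5, 0); dR² = 97
sL = 60/241 = 60/241
sR = 60/97 = 60/97
mL = 0·sL + 1/2·sR = 30/97
mR = 1·sL + 1·sR = 20280/23377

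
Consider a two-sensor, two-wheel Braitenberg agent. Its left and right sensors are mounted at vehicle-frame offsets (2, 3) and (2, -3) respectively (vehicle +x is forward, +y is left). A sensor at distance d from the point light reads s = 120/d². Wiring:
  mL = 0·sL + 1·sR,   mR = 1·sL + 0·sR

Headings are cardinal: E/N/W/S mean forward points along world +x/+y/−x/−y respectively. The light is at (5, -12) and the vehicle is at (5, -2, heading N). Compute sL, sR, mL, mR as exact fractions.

left sensor world pos  = (2, 0); dL² = 153
right sensor world pos = (8, 0); dR² = 153
sL = 120/153 = 40/51
sR = 120/153 = 40/51
mL = 0·sL + 1·sR = 40/51
mR = 1·sL + 0·sR = 40/51

40/51 40/51 40/51 40/51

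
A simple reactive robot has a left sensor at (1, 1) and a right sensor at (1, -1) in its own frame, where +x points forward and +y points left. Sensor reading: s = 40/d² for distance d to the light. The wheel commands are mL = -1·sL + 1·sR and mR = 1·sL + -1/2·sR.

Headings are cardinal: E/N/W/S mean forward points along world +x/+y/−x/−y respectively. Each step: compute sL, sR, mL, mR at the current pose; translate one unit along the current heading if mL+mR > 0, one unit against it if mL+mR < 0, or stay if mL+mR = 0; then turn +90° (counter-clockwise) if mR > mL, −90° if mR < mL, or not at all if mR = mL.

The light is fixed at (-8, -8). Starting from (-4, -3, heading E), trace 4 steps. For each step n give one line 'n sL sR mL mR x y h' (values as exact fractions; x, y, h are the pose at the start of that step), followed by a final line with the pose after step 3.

0 40/61 40/41 800/2501 420/2501 -4 -3 E
1 10/13 5/4 25/52 15/104 -3 -3 S
2 8/5 40/41 -128/205 228/205 -3 -4 W
3 20/17 20/9 160/153 10/153 -4 -4 S
final -4 -5 W

n=0: pose=(-4,-3,E); sL=40/61, sR=40/41; mL=800/2501, mR=420/2501; mL+mR=20/41 → advance +1; mR−mL=-380/2501 → turn -1·90°
n=1: pose=(-3,-3,S); sL=10/13, sR=5/4; mL=25/52, mR=15/104; mL+mR=5/8 → advance +1; mR−mL=-35/104 → turn -1·90°
n=2: pose=(-3,-4,W); sL=8/5, sR=40/41; mL=-128/205, mR=228/205; mL+mR=20/41 → advance +1; mR−mL=356/205 → turn +1·90°
n=3: pose=(-4,-4,S); sL=20/17, sR=20/9; mL=160/153, mR=10/153; mL+mR=10/9 → advance +1; mR−mL=-50/51 → turn -1·90°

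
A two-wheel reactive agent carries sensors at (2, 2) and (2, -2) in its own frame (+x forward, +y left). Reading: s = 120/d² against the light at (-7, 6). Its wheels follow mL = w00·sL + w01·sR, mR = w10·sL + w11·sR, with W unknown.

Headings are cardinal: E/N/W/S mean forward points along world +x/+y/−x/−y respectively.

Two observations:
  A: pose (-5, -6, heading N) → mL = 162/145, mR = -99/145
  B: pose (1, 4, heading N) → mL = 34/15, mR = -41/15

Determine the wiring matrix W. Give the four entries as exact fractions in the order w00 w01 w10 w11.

obs A: pose=(-5,-6,N) → sL=6/5, sR=30/29, mL=162/145, mR=-99/145
obs B: pose=(1,4,N) → sL=10/3, sR=6/5, mL=34/15, mR=-41/15
sensor matrix S = [[6/5, 30/29], [10/3, 6/5]]; det S = -1456/725
solve [mL_A; mL_B] = S·[w00; w01] and [mR_A; mR_B] = S·[w10; w11]:
  w00 = 1/2, w01 = 1/2, w10 = -1, w11 = 1/2

1/2 1/2 -1 1/2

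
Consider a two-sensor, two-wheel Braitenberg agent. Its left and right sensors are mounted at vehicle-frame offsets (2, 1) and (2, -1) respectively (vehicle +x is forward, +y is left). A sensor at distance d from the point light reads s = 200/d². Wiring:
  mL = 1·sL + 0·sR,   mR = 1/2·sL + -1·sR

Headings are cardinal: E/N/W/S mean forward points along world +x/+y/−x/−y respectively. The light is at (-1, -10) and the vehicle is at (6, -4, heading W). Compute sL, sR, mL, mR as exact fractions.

left sensor world pos  = (4, -5); dL² = 50
right sensor world pos = (4, -3); dR² = 74
sL = 200/50 = 4
sR = 200/74 = 100/37
mL = 1·sL + 0·sR = 4
mR = 1/2·sL + -1·sR = -26/37

4 100/37 4 -26/37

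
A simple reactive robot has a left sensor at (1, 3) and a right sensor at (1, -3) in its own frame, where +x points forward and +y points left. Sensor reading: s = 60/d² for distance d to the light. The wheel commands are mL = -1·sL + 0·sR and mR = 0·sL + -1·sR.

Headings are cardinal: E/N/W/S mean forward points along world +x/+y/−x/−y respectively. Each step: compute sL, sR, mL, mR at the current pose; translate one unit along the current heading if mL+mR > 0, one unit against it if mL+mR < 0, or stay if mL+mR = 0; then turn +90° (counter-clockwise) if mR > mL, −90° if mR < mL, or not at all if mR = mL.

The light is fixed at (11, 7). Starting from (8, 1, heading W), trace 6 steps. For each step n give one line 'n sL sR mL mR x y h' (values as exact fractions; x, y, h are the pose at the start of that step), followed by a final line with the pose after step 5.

n=0: pose=(8,1,W); sL=60/97, sR=12/5; mL=-60/97, mR=-12/5; mL+mR=-1464/485 → advance -1; mR−mL=-864/485 → turn -1·90°
n=1: pose=(9,1,N); sL=6/5, sR=30/13; mL=-6/5, mR=-30/13; mL+mR=-228/65 → advance -1; mR−mL=-72/65 → turn -1·90°
n=2: pose=(9,0,E); sL=60/17, sR=60/101; mL=-60/17, mR=-60/101; mL+mR=-7080/1717 → advance -1; mR−mL=5040/1717 → turn +1·90°
n=3: pose=(8,0,N); sL=5/6, sR=5/3; mL=-5/6, mR=-5/3; mL+mR=-5/2 → advance -1; mR−mL=-5/6 → turn -1·90°
n=4: pose=(8,-1,E); sL=60/29, sR=12/25; mL=-60/29, mR=-12/25; mL+mR=-1848/725 → advance -1; mR−mL=1152/725 → turn +1·90°
n=5: pose=(7,-1,N); sL=30/49, sR=6/5; mL=-30/49, mR=-6/5; mL+mR=-444/245 → advance -1; mR−mL=-144/245 → turn -1·90°

0 60/97 12/5 -60/97 -12/5 8 1 W
1 6/5 30/13 -6/5 -30/13 9 1 N
2 60/17 60/101 -60/17 -60/101 9 0 E
3 5/6 5/3 -5/6 -5/3 8 0 N
4 60/29 12/25 -60/29 -12/25 8 -1 E
5 30/49 6/5 -30/49 -6/5 7 -1 N
final 7 -2 E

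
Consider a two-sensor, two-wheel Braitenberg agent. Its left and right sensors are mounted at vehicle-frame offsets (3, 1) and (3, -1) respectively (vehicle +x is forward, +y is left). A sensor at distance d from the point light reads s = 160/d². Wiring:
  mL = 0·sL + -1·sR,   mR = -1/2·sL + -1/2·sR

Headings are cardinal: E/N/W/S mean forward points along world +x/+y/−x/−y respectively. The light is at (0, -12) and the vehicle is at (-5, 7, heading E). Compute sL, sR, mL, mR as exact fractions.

left sensor world pos  = (-2, 8); dL² = 404
right sensor world pos = (-2, 6); dR² = 328
sL = 160/404 = 40/101
sR = 160/328 = 20/41
mL = 0·sL + -1·sR = -20/41
mR = -1/2·sL + -1/2·sR = -1830/4141

40/101 20/41 -20/41 -1830/4141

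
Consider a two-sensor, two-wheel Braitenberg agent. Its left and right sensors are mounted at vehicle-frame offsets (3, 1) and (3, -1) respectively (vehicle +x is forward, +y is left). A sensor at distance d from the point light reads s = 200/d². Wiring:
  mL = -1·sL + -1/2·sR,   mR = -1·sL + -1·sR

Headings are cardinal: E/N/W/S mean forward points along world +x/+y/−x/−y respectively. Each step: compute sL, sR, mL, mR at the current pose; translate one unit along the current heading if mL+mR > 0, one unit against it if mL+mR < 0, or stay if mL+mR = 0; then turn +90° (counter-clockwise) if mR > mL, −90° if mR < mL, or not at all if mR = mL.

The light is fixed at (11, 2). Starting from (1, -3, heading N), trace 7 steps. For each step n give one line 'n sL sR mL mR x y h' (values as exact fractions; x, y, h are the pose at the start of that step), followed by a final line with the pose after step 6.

0 8/5 40/17 -236/85 -336/85 1 -3 N
1 100/37 100/49 -6750/1813 -8600/1813 1 -4 E
2 200/181 8/9 -2524/1629 -3248/1629 0 -4 S
3 25/29 50/53 -2050/1537 -2775/1537 0 -3 W
4 8/5 40/17 -236/85 -336/85 1 -3 N
5 100/37 100/49 -6750/1813 -8600/1813 1 -4 E
6 200/181 8/9 -2524/1629 -3248/1629 0 -4 S
final 0 -3 W

n=0: pose=(1,-3,N); sL=8/5, sR=40/17; mL=-236/85, mR=-336/85; mL+mR=-572/85 → advance -1; mR−mL=-20/17 → turn -1·90°
n=1: pose=(1,-4,E); sL=100/37, sR=100/49; mL=-6750/1813, mR=-8600/1813; mL+mR=-15350/1813 → advance -1; mR−mL=-50/49 → turn -1·90°
n=2: pose=(0,-4,S); sL=200/181, sR=8/9; mL=-2524/1629, mR=-3248/1629; mL+mR=-1924/543 → advance -1; mR−mL=-4/9 → turn -1·90°
n=3: pose=(0,-3,W); sL=25/29, sR=50/53; mL=-2050/1537, mR=-2775/1537; mL+mR=-4825/1537 → advance -1; mR−mL=-25/53 → turn -1·90°
n=4: pose=(1,-3,N); sL=8/5, sR=40/17; mL=-236/85, mR=-336/85; mL+mR=-572/85 → advance -1; mR−mL=-20/17 → turn -1·90°
n=5: pose=(1,-4,E); sL=100/37, sR=100/49; mL=-6750/1813, mR=-8600/1813; mL+mR=-15350/1813 → advance -1; mR−mL=-50/49 → turn -1·90°
n=6: pose=(0,-4,S); sL=200/181, sR=8/9; mL=-2524/1629, mR=-3248/1629; mL+mR=-1924/543 → advance -1; mR−mL=-4/9 → turn -1·90°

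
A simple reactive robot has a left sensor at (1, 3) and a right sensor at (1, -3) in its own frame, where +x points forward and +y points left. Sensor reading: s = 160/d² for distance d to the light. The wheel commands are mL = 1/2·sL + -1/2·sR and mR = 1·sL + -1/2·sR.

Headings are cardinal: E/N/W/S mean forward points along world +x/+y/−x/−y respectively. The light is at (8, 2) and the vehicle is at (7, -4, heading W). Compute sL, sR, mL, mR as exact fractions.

left sensor world pos  = (6, -7); dL² = 85
right sensor world pos = (6, -1); dR² = 13
sL = 160/85 = 32/17
sR = 160/13 = 160/13
mL = 1/2·sL + -1/2·sR = -1152/221
mR = 1·sL + -1/2·sR = -944/221

32/17 160/13 -1152/221 -944/221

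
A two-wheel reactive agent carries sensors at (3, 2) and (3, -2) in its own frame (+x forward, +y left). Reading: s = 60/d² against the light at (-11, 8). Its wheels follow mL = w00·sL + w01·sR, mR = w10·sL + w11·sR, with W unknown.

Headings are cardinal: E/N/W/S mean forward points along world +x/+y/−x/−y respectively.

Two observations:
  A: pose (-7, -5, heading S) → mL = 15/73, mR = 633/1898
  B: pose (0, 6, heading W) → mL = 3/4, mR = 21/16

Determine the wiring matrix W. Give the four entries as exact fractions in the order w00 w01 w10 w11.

1 0 1/2 1

obs A: pose=(-7,-5,S) → sL=15/73, sR=3/13, mL=15/73, mR=633/1898
obs B: pose=(0,6,W) → sL=3/4, sR=15/16, mL=3/4, mR=21/16
sensor matrix S = [[15/73, 3/13], [3/4, 15/16]]; det S = 297/15184
solve [mL_A; mL_B] = S·[w00; w01] and [mR_A; mR_B] = S·[w10; w11]:
  w00 = 1, w01 = 0, w10 = 1/2, w11 = 1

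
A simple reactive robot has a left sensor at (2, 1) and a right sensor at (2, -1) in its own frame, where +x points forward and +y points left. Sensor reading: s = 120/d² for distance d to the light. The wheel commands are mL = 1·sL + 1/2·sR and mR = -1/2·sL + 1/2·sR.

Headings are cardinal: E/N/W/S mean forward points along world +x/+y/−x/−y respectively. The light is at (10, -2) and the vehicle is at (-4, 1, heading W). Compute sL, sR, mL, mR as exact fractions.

6/13 15/34 603/884 -9/884

left sensor world pos  = (-6, 0); dL² = 260
right sensor world pos = (-6, 2); dR² = 272
sL = 120/260 = 6/13
sR = 120/272 = 15/34
mL = 1·sL + 1/2·sR = 603/884
mR = -1/2·sL + 1/2·sR = -9/884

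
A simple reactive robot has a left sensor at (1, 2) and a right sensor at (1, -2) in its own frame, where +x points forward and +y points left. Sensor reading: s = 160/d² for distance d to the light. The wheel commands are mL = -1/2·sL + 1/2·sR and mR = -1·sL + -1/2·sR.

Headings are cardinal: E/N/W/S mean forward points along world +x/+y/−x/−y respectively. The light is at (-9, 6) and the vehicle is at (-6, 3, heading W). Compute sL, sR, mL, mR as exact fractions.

160/29 32 384/29 -624/29

left sensor world pos  = (-7, 1); dL² = 29
right sensor world pos = (-7, 5); dR² = 5
sL = 160/29 = 160/29
sR = 160/5 = 32
mL = -1/2·sL + 1/2·sR = 384/29
mR = -1·sL + -1/2·sR = -624/29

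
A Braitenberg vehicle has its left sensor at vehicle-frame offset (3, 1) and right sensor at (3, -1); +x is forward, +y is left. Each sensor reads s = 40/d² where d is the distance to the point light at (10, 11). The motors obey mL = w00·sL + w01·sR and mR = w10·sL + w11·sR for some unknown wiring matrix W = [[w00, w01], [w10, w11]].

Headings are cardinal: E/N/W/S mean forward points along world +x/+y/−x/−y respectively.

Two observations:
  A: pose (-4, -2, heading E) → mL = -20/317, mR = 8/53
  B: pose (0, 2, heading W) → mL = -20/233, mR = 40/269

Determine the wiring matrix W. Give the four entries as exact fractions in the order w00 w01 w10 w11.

obs A: pose=(-4,-2,E) → sL=8/53, sR=40/317, mL=-20/317, mR=8/53
obs B: pose=(0,2,W) → sL=40/269, sR=40/233, mL=-20/233, mR=40/269
sensor matrix S = [[8/53, 40/317], [40/269, 40/233]]; det S = 7528960/1053036277
solve [mL_A; mL_B] = S·[w00; w01] and [mR_A; mR_B] = S·[w10; w11]:
  w00 = 0, w01 = -1/2, w10 = 1, w11 = 0

0 -1/2 1 0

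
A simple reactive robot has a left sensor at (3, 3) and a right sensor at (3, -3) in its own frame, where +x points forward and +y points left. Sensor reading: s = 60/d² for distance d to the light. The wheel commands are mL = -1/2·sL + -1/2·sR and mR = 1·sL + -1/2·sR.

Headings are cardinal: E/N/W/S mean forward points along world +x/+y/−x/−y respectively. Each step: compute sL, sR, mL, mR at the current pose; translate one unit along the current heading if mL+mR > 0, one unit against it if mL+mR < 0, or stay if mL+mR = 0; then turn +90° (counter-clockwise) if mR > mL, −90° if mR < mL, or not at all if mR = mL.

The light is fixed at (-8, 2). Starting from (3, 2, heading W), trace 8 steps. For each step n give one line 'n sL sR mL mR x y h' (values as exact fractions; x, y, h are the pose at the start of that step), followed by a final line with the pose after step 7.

0 60/73 60/73 -60/73 30/73 3 2 W
1 10/39 2/3 -6/13 -1/13 4 2 S
2 60/241 60/229 -14100/55189 6510/55189 4 3 E
3 3/4 15/53 -219/424 129/212 3 3 N
4 12/13 60/89 -924/1157 678/1157 3 4 W
5 30/113 30/41 -2310/4633 -465/4633 4 4 S
6 20/87 4/15 -36/145 14/145 4 5 E
7 3/5 15/58 -249/580 273/580 3 5 N
final 3 6 W

n=0: pose=(3,2,W); sL=60/73, sR=60/73; mL=-60/73, mR=30/73; mL+mR=-30/73 → advance -1; mR−mL=90/73 → turn +1·90°
n=1: pose=(4,2,S); sL=10/39, sR=2/3; mL=-6/13, mR=-1/13; mL+mR=-7/13 → advance -1; mR−mL=5/13 → turn +1·90°
n=2: pose=(4,3,E); sL=60/241, sR=60/229; mL=-14100/55189, mR=6510/55189; mL+mR=-7590/55189 → advance -1; mR−mL=90/241 → turn +1·90°
n=3: pose=(3,3,N); sL=3/4, sR=15/53; mL=-219/424, mR=129/212; mL+mR=39/424 → advance +1; mR−mL=9/8 → turn +1·90°
n=4: pose=(3,4,W); sL=12/13, sR=60/89; mL=-924/1157, mR=678/1157; mL+mR=-246/1157 → advance -1; mR−mL=18/13 → turn +1·90°
n=5: pose=(4,4,S); sL=30/113, sR=30/41; mL=-2310/4633, mR=-465/4633; mL+mR=-2775/4633 → advance -1; mR−mL=45/113 → turn +1·90°
n=6: pose=(4,5,E); sL=20/87, sR=4/15; mL=-36/145, mR=14/145; mL+mR=-22/145 → advance -1; mR−mL=10/29 → turn +1·90°
n=7: pose=(3,5,N); sL=3/5, sR=15/58; mL=-249/580, mR=273/580; mL+mR=6/145 → advance +1; mR−mL=9/10 → turn +1·90°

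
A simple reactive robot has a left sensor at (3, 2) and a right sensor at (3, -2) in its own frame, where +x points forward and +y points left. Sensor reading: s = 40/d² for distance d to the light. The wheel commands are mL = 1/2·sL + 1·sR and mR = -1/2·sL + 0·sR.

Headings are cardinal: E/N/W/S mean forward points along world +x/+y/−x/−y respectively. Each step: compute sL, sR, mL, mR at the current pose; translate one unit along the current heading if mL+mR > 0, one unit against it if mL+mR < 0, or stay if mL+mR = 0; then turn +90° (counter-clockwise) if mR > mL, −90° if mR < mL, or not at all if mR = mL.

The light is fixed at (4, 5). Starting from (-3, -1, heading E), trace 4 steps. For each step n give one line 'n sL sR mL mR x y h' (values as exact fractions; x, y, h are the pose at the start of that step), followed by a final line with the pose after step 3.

n=0: pose=(-3,-1,E); sL=5/4, sR=1/2; mL=9/8, mR=-5/8; mL+mR=1/2 → advance +1; mR−mL=-7/4 → turn -1·90°
n=1: pose=(-2,-1,S); sL=40/97, sR=8/29; mL=1356/2813, mR=-20/97; mL+mR=8/29 → advance +1; mR−mL=-1936/2813 → turn -1·90°
n=2: pose=(-2,-2,W); sL=20/81, sR=20/53; mL=2150/4293, mR=-10/81; mL+mR=20/53 → advance +1; mR−mL=-2680/4293 → turn -1·90°
n=3: pose=(-3,-2,N); sL=40/97, sR=40/41; mL=4700/3977, mR=-20/97; mL+mR=40/41 → advance +1; mR−mL=-5520/3977 → turn -1·90°

0 5/4 1/2 9/8 -5/8 -3 -1 E
1 40/97 8/29 1356/2813 -20/97 -2 -1 S
2 20/81 20/53 2150/4293 -10/81 -2 -2 W
3 40/97 40/41 4700/3977 -20/97 -3 -2 N
final -3 -1 E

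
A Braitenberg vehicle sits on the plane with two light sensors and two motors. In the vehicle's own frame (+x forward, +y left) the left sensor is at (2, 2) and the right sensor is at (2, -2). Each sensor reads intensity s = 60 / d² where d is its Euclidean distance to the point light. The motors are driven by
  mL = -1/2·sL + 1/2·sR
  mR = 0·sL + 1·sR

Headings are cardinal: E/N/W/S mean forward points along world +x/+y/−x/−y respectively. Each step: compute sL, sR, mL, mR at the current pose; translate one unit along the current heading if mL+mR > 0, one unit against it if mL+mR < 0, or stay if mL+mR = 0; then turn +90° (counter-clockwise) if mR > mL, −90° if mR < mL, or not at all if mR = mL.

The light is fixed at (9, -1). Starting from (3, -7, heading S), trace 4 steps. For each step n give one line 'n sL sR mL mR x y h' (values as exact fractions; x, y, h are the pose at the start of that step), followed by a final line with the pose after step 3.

0 3/4 15/32 -9/64 15/32 3 -7 S
1 60/41 60/97 -1680/3977 60/97 3 -8 E
2 30/37 30/17 300/629 30/17 4 -8 N
3 60/113 12/13 288/1469 12/13 4 -7 W
final 3 -7 S

n=0: pose=(3,-7,S); sL=3/4, sR=15/32; mL=-9/64, mR=15/32; mL+mR=21/64 → advance +1; mR−mL=39/64 → turn +1·90°
n=1: pose=(3,-8,E); sL=60/41, sR=60/97; mL=-1680/3977, mR=60/97; mL+mR=780/3977 → advance +1; mR−mL=4140/3977 → turn +1·90°
n=2: pose=(4,-8,N); sL=30/37, sR=30/17; mL=300/629, mR=30/17; mL+mR=1410/629 → advance +1; mR−mL=810/629 → turn +1·90°
n=3: pose=(4,-7,W); sL=60/113, sR=12/13; mL=288/1469, mR=12/13; mL+mR=1644/1469 → advance +1; mR−mL=1068/1469 → turn +1·90°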